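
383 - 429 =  - 46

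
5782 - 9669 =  - 3887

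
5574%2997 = 2577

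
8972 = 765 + 8207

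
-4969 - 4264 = -9233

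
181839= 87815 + 94024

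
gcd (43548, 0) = 43548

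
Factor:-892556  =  -2^2 * 7^1 * 127^1*251^1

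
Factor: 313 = 313^1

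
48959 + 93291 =142250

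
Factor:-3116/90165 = - 2^2*3^(  -  1) *5^(  -  1)*19^1*41^1*6011^( - 1)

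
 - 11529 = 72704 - 84233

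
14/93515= 14/93515= 0.00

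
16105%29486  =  16105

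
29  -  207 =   -  178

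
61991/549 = 112 + 503/549 = 112.92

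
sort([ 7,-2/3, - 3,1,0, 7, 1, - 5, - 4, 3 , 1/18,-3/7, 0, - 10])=[ - 10 , - 5, - 4, -3, - 2/3, - 3/7, 0 , 0 , 1/18,1,1,3, 7,7]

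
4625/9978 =4625/9978 = 0.46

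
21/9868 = 21/9868 = 0.00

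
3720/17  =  3720/17=218.82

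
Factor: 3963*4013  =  15903519 = 3^1*1321^1*4013^1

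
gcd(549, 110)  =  1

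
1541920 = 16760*92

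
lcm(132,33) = 132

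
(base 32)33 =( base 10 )99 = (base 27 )3I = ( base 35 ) 2t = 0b1100011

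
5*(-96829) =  - 484145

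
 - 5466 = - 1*5466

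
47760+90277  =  138037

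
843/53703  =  281/17901 = 0.02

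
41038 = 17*2414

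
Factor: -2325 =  - 3^1*5^2 *31^1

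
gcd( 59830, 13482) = 2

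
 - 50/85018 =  - 1+ 42484/42509 = - 0.00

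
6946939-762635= 6184304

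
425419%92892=53851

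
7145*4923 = 35174835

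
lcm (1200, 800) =2400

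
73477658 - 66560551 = 6917107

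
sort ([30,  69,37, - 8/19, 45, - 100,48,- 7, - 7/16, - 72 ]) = [-100, - 72, - 7,-7/16, - 8/19,30,37,  45 , 48, 69]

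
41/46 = 41/46 = 0.89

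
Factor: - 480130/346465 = -722/521=- 2^1 * 19^2*521^( -1 ) 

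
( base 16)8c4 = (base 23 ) 45D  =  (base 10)2244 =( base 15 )9E9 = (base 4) 203010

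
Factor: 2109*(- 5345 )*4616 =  - 52034344680   =  - 2^3* 3^1*5^1*19^1 * 37^1*577^1 * 1069^1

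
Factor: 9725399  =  9725399^1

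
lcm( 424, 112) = 5936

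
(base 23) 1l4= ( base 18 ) 328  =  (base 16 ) 3f8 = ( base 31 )11o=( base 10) 1016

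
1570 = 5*314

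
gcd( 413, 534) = 1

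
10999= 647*17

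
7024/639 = 10+634/639 =10.99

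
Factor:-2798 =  - 2^1*1399^1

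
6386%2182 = 2022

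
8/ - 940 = - 2/235 = - 0.01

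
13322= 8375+4947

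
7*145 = 1015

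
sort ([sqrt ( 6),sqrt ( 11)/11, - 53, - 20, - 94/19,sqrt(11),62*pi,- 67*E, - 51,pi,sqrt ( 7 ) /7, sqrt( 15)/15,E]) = [-67*E,-53, - 51,-20 , -94/19, sqrt( 15) /15,sqrt(11 ) /11,  sqrt(7)/7,sqrt( 6),  E, pi, sqrt(11 ),62 * pi ]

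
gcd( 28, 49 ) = 7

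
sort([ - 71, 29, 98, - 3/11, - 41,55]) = [ - 71, - 41, - 3/11,29,55,  98] 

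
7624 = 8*953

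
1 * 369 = 369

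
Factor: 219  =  3^1*73^1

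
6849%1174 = 979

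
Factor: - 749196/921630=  -2^1*3^2*5^(  -  1)*7^1*31^(-1) = -  126/155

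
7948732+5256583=13205315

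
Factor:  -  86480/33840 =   -  23/9=- 3^(- 2)*23^1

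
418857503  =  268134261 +150723242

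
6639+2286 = 8925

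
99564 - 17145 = 82419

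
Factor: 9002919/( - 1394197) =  - 3^1*7^( - 2)*37^( - 1 )*79^1*769^(  -  1)  *  37987^1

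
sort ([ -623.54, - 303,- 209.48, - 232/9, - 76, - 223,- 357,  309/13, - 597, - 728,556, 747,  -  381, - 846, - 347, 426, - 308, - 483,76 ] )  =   [ - 846, - 728, - 623.54, - 597, - 483, - 381,-357 , - 347, - 308, - 303  , - 223,-209.48, - 76, - 232/9,309/13, 76, 426,556,747 ]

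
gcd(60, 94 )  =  2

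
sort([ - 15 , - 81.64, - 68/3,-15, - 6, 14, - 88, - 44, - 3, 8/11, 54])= [-88, - 81.64, - 44, - 68/3, - 15 , - 15, - 6, - 3,8/11, 14, 54]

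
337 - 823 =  - 486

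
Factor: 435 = 3^1*5^1*29^1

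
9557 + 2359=11916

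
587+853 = 1440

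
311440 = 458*680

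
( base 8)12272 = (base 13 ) 2552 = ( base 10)5306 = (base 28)6le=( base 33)4sq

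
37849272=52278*724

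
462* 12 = 5544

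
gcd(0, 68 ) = 68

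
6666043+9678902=16344945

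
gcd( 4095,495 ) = 45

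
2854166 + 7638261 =10492427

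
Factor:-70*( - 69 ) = 2^1*3^1*5^1*7^1*23^1 = 4830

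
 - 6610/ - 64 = 3305/32=103.28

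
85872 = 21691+64181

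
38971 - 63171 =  - 24200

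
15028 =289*52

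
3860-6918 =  - 3058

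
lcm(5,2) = 10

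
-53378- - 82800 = 29422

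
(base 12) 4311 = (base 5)213412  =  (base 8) 16275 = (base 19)1174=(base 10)7357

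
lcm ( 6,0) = 0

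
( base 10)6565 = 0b1100110100101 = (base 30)78P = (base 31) 6po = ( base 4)1212211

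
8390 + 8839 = 17229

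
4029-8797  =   - 4768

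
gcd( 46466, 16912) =14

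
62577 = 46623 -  - 15954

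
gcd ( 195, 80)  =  5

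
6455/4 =1613+3/4 = 1613.75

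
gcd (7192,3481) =1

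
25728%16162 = 9566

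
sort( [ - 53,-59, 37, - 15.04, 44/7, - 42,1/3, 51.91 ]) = [ - 59,-53, - 42,-15.04,1/3, 44/7, 37,51.91]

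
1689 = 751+938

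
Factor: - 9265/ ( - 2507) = 5^1*17^1*23^ (-1 ) = 85/23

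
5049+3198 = 8247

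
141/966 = 47/322=0.15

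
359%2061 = 359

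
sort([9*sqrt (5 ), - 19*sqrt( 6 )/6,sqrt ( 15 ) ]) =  [ - 19*sqrt(6 )/6,sqrt( 15 ),9*sqrt ( 5)]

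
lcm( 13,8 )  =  104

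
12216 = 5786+6430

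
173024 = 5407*32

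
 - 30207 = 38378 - 68585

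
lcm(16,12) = 48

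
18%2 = 0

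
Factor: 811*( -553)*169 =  - 7^1*13^2*79^1* 811^1= - 75793627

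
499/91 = 499/91 = 5.48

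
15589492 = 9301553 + 6287939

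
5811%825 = 36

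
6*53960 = 323760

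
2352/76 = 588/19 = 30.95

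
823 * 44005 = 36216115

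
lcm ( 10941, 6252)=43764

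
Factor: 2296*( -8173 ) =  - 2^3*7^1* 11^1*41^1 * 743^1 = - 18765208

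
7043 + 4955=11998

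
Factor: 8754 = 2^1 * 3^1*1459^1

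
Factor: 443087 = 41^1*101^1*107^1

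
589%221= 147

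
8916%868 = 236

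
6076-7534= - 1458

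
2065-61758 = -59693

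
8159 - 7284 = 875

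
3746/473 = 7 + 435/473 = 7.92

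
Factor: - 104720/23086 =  - 440/97  =  - 2^3*5^1*11^1*97^( - 1 )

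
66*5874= 387684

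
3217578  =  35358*91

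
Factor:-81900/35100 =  - 3^(-1)*7^1 = - 7/3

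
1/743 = 1/743= 0.00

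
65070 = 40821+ 24249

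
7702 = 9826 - 2124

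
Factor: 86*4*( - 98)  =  -2^4*7^2*43^1 = - 33712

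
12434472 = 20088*619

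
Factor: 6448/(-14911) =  - 2^4*37^( - 1 ) = -16/37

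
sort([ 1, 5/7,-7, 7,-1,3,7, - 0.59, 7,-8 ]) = [-8,-7, - 1, - 0.59, 5/7, 1, 3, 7, 7,7]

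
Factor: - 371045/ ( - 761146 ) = 2^( - 1 ) * 5^1  *431^( - 1)*883^( - 1)*74209^1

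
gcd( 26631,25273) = 1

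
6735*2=13470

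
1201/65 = 1201/65 =18.48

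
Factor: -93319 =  - 93319^1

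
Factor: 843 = 3^1*281^1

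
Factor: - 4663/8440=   -  2^( - 3)* 5^( - 1 )*211^( - 1) * 4663^1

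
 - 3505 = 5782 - 9287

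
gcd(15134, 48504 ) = 94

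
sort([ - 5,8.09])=[- 5, 8.09] 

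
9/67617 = 1/7513 = 0.00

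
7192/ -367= - 7192/367 = -  19.60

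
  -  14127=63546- 77673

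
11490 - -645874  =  657364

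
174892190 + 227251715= 402143905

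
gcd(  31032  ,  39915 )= 9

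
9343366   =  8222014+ 1121352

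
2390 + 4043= 6433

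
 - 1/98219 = - 1  +  98218/98219  =  -0.00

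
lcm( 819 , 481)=30303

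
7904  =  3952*2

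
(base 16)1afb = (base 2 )1101011111011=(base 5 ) 210112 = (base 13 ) 31B4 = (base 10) 6907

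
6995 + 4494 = 11489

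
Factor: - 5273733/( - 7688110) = 2^(  -  1 )*3^1*5^( - 1 ) * 768811^( - 1)*1757911^1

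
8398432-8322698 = 75734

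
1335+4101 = 5436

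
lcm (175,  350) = 350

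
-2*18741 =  - 37482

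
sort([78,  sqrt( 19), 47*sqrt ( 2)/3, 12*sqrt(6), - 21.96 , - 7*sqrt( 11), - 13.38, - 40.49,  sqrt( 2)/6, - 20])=[ - 40.49, - 7* sqrt( 11),-21.96, - 20, - 13.38, sqrt( 2 ) /6, sqrt ( 19) , 47*sqrt( 2)/3, 12 * sqrt( 6 ),78]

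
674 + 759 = 1433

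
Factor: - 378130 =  - 2^1*5^1* 37813^1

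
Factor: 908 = 2^2 * 227^1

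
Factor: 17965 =5^1*3593^1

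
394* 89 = 35066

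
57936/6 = 9656 = 9656.00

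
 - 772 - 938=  - 1710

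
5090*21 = 106890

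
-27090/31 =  - 874 + 4/31= - 873.87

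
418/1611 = 418/1611= 0.26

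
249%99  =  51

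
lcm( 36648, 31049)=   2235528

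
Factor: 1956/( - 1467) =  - 4/3 = - 2^2  *  3^( - 1 ) 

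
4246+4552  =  8798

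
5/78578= 5/78578 = 0.00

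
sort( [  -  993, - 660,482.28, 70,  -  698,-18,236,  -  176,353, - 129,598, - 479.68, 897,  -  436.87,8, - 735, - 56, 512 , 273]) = [ - 993, - 735, - 698, - 660,-479.68,-436.87, - 176 , - 129, - 56, - 18, 8,70, 236, 273 , 353, 482.28  ,  512, 598,897 ]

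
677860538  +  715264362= 1393124900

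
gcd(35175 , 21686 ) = 7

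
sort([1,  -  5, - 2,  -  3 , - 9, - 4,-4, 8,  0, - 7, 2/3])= [ - 9,-7,-5,  -  4, - 4, - 3, - 2 , 0, 2/3,1,8 ] 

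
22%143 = 22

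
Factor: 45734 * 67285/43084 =2^(-1)*5^1*13^1 * 1759^1*10771^( - 1)*13457^1 = 1538606095/21542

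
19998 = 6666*3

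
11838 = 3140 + 8698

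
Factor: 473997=3^1*157999^1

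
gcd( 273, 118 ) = 1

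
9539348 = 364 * 26207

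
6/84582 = 1/14097  =  0.00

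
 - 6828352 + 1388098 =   -  5440254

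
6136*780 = 4786080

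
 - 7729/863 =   -  9+38/863 = - 8.96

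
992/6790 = 496/3395 = 0.15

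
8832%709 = 324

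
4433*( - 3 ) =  - 13299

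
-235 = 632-867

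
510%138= 96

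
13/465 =13/465=0.03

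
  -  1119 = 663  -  1782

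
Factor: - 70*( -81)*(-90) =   -  510300 = -2^2 * 3^6*5^2*7^1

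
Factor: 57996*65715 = 2^2 * 3^5*5^1 * 13^1*179^1 * 337^1 =3811207140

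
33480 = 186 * 180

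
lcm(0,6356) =0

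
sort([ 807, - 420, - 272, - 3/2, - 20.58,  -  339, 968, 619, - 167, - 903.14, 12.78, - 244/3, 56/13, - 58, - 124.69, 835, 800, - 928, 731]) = [  -  928, - 903.14 , - 420, - 339, - 272,-167,-124.69,-244/3, - 58, - 20.58, - 3/2,56/13,12.78, 619,731,800,807, 835, 968]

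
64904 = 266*244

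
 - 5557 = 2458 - 8015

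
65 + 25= 90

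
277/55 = 277/55=   5.04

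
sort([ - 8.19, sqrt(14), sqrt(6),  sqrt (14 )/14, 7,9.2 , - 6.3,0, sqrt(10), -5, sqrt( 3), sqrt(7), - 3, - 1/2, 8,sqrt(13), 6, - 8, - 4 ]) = [ -8.19, - 8, - 6.3, - 5,-4,-3,-1/2, 0, sqrt ( 14)/14, sqrt ( 3)  ,  sqrt(6), sqrt( 7), sqrt(10 ),sqrt(13),sqrt(14),  6,7, 8, 9.2] 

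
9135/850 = 10+127/170= 10.75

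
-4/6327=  - 4/6327 = - 0.00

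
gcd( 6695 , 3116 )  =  1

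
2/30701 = 2/30701 = 0.00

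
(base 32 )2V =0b1011111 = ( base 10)95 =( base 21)4B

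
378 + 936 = 1314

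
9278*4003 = 37139834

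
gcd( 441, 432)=9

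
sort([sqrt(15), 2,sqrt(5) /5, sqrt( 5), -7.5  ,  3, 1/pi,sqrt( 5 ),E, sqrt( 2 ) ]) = [ - 7.5,1/pi,sqrt( 5 )/5, sqrt(2) , 2, sqrt(5) , sqrt (5),E,3, sqrt(15) ] 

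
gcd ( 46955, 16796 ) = 1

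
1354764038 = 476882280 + 877881758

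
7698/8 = 3849/4 = 962.25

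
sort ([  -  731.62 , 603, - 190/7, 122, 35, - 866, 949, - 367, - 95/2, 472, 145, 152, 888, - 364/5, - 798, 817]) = [  -  866,-798 , - 731.62, - 367, - 364/5,  -  95/2,-190/7, 35, 122 , 145 , 152,472, 603, 817, 888, 949]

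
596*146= 87016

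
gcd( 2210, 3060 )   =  170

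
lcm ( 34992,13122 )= 104976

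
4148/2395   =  4148/2395 = 1.73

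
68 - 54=14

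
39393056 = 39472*998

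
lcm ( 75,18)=450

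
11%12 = 11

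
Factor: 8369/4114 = 2^(  -  1)*11^( - 2)*17^(- 1)*8369^1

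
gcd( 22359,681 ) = 3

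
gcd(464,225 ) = 1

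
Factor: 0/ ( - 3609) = 0^1 = 0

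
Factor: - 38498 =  -2^1*19249^1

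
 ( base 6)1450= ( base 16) 186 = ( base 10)390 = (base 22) HG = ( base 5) 3030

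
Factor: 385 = 5^1*7^1*11^1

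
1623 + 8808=10431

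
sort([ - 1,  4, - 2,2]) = [ - 2 ,- 1,  2, 4 ]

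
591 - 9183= -8592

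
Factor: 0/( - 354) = 0 = 0^1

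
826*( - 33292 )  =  -27499192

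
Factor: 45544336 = 2^4 * 37^1*107^1*719^1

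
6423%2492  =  1439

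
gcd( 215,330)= 5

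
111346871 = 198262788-86915917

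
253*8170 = 2067010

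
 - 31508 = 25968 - 57476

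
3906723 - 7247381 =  - 3340658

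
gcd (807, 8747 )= 1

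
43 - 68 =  - 25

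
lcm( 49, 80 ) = 3920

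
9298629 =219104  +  9079525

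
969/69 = 14  +  1/23  =  14.04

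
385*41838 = 16107630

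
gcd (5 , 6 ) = 1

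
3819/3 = 1273 =1273.00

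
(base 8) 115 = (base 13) 5c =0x4d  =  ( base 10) 77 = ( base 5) 302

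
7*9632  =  67424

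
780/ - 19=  - 42+ 18/19 = -41.05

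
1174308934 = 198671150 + 975637784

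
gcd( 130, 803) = 1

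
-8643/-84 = 102 + 25/28 = 102.89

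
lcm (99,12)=396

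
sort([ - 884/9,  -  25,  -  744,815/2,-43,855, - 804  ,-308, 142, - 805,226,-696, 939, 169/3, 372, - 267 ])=[  -  805, - 804, - 744,-696, - 308, - 267,-884/9 ,-43, - 25, 169/3, 142,226 , 372,815/2, 855,939]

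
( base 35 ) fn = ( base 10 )548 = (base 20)178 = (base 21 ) 152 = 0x224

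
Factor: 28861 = 7^2*19^1 * 31^1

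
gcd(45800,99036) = 4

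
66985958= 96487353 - 29501395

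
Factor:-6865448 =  - 2^3 * 131^1*6551^1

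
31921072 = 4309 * 7408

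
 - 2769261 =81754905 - 84524166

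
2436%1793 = 643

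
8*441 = 3528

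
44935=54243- 9308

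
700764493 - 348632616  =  352131877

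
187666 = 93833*2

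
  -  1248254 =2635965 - 3884219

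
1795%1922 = 1795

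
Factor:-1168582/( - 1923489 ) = 2^1*3^(-2)*41^1*14251^1 *213721^ ( - 1 )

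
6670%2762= 1146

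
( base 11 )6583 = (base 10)8682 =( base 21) je9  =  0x21ea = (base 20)11e2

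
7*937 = 6559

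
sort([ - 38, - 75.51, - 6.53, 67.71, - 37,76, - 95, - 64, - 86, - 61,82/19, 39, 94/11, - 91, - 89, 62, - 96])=[ - 96 , - 95,-91, - 89, - 86,  -  75.51, - 64, - 61,-38, - 37, - 6.53, 82/19, 94/11,39, 62, 67.71,76]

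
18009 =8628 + 9381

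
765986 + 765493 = 1531479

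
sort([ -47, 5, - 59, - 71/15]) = [ - 59, - 47, - 71/15, 5]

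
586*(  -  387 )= - 226782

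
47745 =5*9549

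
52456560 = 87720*598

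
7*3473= 24311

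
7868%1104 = 140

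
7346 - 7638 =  - 292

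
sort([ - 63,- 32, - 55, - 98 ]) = [ - 98, - 63, - 55, - 32] 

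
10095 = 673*15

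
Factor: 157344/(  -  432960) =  - 149/410 = - 2^( - 1)*5^ ( - 1)*41^( - 1 ) * 149^1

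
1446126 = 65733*22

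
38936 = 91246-52310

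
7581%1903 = 1872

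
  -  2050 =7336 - 9386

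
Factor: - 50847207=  - 3^1*16949069^1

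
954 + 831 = 1785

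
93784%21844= 6408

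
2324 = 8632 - 6308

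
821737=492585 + 329152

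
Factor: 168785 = 5^1 * 33757^1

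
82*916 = 75112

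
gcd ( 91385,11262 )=1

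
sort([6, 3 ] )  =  [3,6 ]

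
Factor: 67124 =2^2*97^1*173^1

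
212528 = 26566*8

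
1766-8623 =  - 6857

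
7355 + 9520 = 16875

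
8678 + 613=9291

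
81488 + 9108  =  90596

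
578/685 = 578/685 = 0.84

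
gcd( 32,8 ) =8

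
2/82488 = 1/41244= 0.00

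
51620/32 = 12905/8=1613.12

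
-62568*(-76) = 4755168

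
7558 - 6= 7552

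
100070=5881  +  94189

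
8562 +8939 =17501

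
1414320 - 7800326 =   -  6386006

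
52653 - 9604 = 43049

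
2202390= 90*24471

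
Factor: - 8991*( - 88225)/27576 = 88136775/3064=2^ ( - 3)*3^3  *5^2 * 37^1 * 383^ (  -  1) * 3529^1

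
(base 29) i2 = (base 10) 524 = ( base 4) 20030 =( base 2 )1000001100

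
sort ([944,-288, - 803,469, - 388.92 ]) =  [ - 803, - 388.92, - 288, 469,944]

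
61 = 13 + 48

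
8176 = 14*584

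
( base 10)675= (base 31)lo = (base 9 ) 830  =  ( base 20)1DF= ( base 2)1010100011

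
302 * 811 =244922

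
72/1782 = 4/99 = 0.04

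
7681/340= 22  +  201/340  =  22.59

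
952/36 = 238/9 =26.44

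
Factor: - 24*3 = - 2^3*  3^2= -72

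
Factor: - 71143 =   -  71143^1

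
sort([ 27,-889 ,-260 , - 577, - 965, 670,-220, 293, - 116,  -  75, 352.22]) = [ - 965,-889, - 577, - 260, - 220,-116,-75, 27, 293, 352.22, 670]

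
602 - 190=412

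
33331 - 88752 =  - 55421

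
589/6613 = 589/6613 = 0.09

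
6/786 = 1/131= 0.01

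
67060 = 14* 4790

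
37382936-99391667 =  - 62008731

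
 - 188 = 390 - 578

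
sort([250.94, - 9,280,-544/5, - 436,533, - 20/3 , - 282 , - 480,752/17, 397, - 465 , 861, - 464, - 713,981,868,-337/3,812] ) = [ - 713, - 480, - 465, - 464,  -  436, - 282,-337/3, - 544/5, - 9, - 20/3,752/17,250.94,280,  397, 533, 812,861,868,981]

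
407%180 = 47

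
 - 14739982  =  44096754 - 58836736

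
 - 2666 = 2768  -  5434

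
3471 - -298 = 3769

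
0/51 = 0 = 0.00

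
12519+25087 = 37606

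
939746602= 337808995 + 601937607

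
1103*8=8824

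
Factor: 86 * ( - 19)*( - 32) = 2^6*19^1*43^1= 52288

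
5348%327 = 116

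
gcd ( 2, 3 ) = 1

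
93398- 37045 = 56353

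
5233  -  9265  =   - 4032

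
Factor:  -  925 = - 5^2*37^1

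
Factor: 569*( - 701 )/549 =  - 3^( - 2 ) * 61^(  -  1 )*569^1*701^1 =- 398869/549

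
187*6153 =1150611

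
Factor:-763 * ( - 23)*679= 11915771=7^2*23^1 * 97^1*109^1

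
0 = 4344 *0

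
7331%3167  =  997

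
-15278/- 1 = 15278 + 0/1 =15278.00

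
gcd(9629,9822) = 1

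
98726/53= 1862+40/53 =1862.75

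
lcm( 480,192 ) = 960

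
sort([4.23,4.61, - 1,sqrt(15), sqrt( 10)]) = [-1,  sqrt( 10 ),sqrt(15), 4.23, 4.61] 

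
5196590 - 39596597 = -34400007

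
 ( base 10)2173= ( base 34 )1TV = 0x87D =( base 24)3id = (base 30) 2cd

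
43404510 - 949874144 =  - 906469634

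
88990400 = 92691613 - 3701213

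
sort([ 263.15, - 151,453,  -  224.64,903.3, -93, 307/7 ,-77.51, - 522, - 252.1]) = [  -  522, - 252.1 , - 224.64,  -  151  ,  -  93,-77.51,307/7, 263.15 , 453,903.3 ]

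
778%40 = 18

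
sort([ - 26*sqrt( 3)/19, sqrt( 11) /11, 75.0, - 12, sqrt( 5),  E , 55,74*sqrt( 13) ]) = [-12, - 26 * sqrt( 3)/19, sqrt (11 )/11, sqrt(5), E, 55,75.0,74*sqrt ( 13 ) ]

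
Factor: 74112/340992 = 193/888  =  2^( -3 )*3^( - 1 )*37^(  -  1) * 193^1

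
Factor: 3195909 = 3^3*41^1*2887^1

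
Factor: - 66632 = -2^3*8329^1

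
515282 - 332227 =183055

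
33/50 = 33/50 = 0.66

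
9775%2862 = 1189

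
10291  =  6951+3340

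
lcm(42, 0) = 0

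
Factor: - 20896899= -3^1*1321^1*5273^1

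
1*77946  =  77946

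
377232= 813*464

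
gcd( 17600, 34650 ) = 550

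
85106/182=467 + 8/13 =467.62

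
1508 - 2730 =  - 1222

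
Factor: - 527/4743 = -1/9  =  - 3^( - 2)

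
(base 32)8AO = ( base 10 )8536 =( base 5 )233121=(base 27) bj4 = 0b10000101011000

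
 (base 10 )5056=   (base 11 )3887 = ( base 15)1771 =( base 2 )1001111000000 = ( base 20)ccg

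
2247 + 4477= 6724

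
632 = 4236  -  3604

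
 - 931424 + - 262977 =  - 1194401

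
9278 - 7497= 1781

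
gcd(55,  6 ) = 1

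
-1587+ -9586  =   - 11173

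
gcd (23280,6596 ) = 388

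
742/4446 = 371/2223  =  0.17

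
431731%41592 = 15811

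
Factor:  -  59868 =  - 2^2*3^2*1663^1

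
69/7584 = 23/2528= 0.01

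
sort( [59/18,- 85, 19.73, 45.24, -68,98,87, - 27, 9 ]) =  [ - 85,-68,-27, 59/18 , 9, 19.73, 45.24 , 87, 98] 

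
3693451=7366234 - 3672783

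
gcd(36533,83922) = 1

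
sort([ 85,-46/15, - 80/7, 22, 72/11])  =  [-80/7, - 46/15,72/11,  22,85]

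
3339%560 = 539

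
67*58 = 3886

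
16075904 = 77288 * 208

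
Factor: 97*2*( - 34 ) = - 2^2*17^1*97^1 = - 6596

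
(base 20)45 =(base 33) 2j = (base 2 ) 1010101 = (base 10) 85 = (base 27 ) 34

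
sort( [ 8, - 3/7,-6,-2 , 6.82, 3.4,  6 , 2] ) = [ - 6, - 2, - 3/7, 2, 3.4, 6, 6.82 , 8] 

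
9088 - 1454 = 7634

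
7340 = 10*734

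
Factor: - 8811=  - 3^2*11^1*89^1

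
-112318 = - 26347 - 85971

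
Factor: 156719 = 156719^1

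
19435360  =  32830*592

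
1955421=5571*351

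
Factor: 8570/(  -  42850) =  - 1/5 = - 5^( - 1)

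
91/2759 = 91/2759 = 0.03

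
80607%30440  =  19727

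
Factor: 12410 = 2^1*5^1*17^1*73^1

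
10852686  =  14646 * 741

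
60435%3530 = 425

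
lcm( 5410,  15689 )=156890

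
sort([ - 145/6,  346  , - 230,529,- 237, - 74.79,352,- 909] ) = [ - 909, - 237,  -  230,  -  74.79 ,-145/6,  346,  352,  529 ]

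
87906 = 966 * 91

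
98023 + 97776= 195799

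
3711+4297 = 8008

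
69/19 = 69/19 =3.63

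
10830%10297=533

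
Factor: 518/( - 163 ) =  - 2^1*7^1 * 37^1 * 163^( - 1) 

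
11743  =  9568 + 2175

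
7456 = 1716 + 5740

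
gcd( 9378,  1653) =3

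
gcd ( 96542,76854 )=2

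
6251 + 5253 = 11504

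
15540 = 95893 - 80353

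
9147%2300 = 2247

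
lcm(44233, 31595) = 221165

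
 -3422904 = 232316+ - 3655220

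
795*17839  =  14182005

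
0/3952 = 0 = 0.00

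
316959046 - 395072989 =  - 78113943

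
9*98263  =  884367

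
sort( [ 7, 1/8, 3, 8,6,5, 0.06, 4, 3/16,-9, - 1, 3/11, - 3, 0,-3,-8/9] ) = [ - 9,  -  3,-3,-1,  -  8/9 , 0,0.06, 1/8, 3/16,3/11, 3 , 4, 5, 6, 7, 8]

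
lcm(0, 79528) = 0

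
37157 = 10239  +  26918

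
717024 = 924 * 776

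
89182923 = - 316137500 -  - 405320423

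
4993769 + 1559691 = 6553460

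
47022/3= 15674  =  15674.00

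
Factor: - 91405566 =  - 2^1 * 3^2*7^1*17^1*139^1*307^1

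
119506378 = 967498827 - 847992449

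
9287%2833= 788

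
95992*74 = 7103408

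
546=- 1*( - 546)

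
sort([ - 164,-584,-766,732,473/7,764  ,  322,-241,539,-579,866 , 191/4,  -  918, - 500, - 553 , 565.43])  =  [ - 918 , - 766, - 584, - 579 , - 553, - 500 , - 241, - 164,191/4,473/7,322,539,565.43,  732,764,866]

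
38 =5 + 33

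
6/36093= 2/12031= 0.00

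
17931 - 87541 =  - 69610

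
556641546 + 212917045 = 769558591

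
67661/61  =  1109 + 12/61 = 1109.20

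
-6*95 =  - 570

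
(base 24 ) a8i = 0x1752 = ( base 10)5970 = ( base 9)8163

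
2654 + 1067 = 3721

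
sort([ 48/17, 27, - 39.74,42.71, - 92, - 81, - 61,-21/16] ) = [ - 92,  -  81,-61 , - 39.74, - 21/16,48/17 , 27, 42.71]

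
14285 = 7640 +6645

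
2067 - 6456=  - 4389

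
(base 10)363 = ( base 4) 11223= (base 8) 553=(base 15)193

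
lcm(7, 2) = 14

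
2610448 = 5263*496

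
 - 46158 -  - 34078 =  - 12080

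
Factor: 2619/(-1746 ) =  - 3/2=-2^( - 1)*3^1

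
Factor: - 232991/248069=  - 11^1* 59^1*691^( - 1) = - 649/691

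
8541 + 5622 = 14163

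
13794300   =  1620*8515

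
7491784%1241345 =43714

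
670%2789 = 670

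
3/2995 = 3/2995 = 0.00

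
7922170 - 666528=7255642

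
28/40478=14/20239= 0.00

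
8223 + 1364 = 9587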